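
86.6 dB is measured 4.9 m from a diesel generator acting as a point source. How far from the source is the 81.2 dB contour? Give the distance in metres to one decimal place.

9.1 m

The 5.4 dB drop corresponds to a distance ratio of 10^(5.4/20) for a point source.
r₂ = 4.9·10^((86.6−81.2)/20) = 4.9·10^(5.4/20) = 9.12 m.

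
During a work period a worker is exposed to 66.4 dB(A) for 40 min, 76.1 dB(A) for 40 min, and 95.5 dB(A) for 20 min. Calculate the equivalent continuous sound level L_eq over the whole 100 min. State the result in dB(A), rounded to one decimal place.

88.6 dB(A)

L_eq = 10·log₁₀[(1/T)·Σ tᵢ·10^(Lᵢ/10)] with T = 100 min.
Σ tᵢ·10^(Lᵢ/10) = 40·10^(66.4/10) + 40·10^(76.1/10) + 20·10^(95.5/10) = 7.277e+10.
L_eq = 10·log₁₀(7.277e+10/100) = 88.62 dB(A).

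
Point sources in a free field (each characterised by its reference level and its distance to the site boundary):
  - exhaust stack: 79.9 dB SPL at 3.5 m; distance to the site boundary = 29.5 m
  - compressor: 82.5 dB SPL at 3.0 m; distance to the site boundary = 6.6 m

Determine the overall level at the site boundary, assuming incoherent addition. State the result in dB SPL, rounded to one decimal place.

Apply inverse-square spreading to bring every level to the receiver, then sum 10^(L/10).
exhaust stack: 79.9 − 20·log₁₀(29.5/3.5) = 79.9 − 18.52 = 61.38 dB SPL.
compressor: 82.5 − 20·log₁₀(6.6/3.0) = 82.5 − 6.85 = 75.65 dB SPL.
Σ 10^(L/10) = 3.812e+07 → L_total = 10·log₁₀(3.812e+07) = 75.81 dB SPL.

75.8 dB SPL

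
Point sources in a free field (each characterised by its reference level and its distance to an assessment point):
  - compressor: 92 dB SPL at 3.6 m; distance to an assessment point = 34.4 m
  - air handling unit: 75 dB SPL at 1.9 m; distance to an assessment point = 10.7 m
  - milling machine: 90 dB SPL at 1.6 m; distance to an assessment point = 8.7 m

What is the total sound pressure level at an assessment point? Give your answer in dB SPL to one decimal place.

First find each source's level at the receiver (point-source: −20·log₁₀(r/r_ref)), then combine on an intensity basis.
compressor: 92 − 20·log₁₀(34.4/3.6) = 92 − 19.61 = 72.39 dB SPL.
air handling unit: 75 − 20·log₁₀(10.7/1.9) = 75 − 15.01 = 59.99 dB SPL.
milling machine: 90 − 20·log₁₀(8.7/1.6) = 90 − 14.71 = 75.29 dB SPL.
Σ 10^(L/10) = 5.218e+07 → L_total = 10·log₁₀(5.218e+07) = 77.17 dB SPL.

77.2 dB SPL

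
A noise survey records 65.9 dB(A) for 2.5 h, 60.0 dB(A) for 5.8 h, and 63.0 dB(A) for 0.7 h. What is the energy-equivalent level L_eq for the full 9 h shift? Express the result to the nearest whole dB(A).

63 dB(A)

L_eq = 10·log₁₀[(1/T)·Σ tᵢ·10^(Lᵢ/10)] with T = 9 h.
Σ tᵢ·10^(Lᵢ/10) = 2.5·10^(65.9/10) + 5.8·10^(60.0/10) + 0.7·10^(63.0/10) = 1.692e+07.
L_eq = 10·log₁₀(1.692e+07/9) = 62.74 dB(A).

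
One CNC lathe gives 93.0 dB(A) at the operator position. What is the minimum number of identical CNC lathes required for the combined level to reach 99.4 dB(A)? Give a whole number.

5

The shortfall is 99.4 − 93.0 = 6.4 dB, and N units add 10·log₁₀ N, so need 10·log₁₀ N ≥ 6.4.
N ≥ 10^(6.4/10) = 4.365, so N = 5.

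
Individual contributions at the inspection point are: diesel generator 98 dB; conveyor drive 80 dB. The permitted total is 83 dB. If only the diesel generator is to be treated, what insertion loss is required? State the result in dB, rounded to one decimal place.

Fixed contribution from the other source: Σ 10^(L/10) = 10^(80/10) = 1.000e+08 (80.00 dB).
To meet 83 dB overall, the treated diesel generator may contribute at most 10^(83/10) − 1.000e+08 = 9.953e+07, i.e. 79.98 dB.
Required insertion loss = 98 − 79.98 = 18.02 dB.

18.0 dB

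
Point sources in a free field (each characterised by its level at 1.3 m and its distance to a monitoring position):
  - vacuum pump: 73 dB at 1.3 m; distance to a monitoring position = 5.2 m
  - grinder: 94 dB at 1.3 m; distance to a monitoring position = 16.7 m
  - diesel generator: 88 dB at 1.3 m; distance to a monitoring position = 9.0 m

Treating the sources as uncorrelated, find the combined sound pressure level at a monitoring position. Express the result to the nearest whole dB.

Apply inverse-square spreading to bring every level to the receiver, then sum 10^(L/10).
vacuum pump: 73 − 20·log₁₀(5.2/1.3) = 73 − 12.04 = 60.96 dB.
grinder: 94 − 20·log₁₀(16.7/1.3) = 94 − 22.18 = 71.82 dB.
diesel generator: 88 − 20·log₁₀(9.0/1.3) = 88 − 16.81 = 71.19 dB.
Σ 10^(L/10) = 2.963e+07 → L_total = 10·log₁₀(2.963e+07) = 74.72 dB.

75 dB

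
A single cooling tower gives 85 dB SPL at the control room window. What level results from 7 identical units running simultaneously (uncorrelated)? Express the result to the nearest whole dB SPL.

With 7 equal, uncorrelated contributions the intensity is 7× that of one unit, giving a rise of 10·log₁₀ 7.
L_total = 85 + 10·log₁₀(7) = 85 + 8.451 = 93.45 dB SPL.

93 dB SPL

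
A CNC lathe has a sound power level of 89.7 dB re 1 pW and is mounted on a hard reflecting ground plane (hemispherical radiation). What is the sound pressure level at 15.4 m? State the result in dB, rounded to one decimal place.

L_p = L_w − 10·log₁₀(2π·r²) with r = 15.4 m.
2π·r² = 1490 m², 10·log₁₀ of that is 31.732 dB.
L_p = 89.7 − 31.732 = 57.97 dB.

58.0 dB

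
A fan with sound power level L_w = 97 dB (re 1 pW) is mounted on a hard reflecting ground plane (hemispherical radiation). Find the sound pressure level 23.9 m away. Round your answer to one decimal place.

L_p = L_w − 10·log₁₀(2π·r²) with r = 23.9 m.
2π·r² = 3589 m², 10·log₁₀ of that is 35.550 dB.
L_p = 97 − 35.550 = 61.45 dB.

61.5 dB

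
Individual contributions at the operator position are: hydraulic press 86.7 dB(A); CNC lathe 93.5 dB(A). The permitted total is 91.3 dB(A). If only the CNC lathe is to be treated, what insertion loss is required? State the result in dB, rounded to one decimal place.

4.0 dB

Fixed contribution from the other source: Σ 10^(L/10) = 10^(86.7/10) = 4.677e+08 (86.70 dB(A)).
To meet 91.3 dB(A) overall, the treated CNC lathe may contribute at most 10^(91.3/10) − 4.677e+08 = 8.812e+08, i.e. 89.45 dB(A).
Required insertion loss = 93.5 − 89.45 = 4.05 dB.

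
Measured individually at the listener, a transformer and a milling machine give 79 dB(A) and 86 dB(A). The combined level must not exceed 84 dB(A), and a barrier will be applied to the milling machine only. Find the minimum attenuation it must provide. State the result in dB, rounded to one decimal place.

3.7 dB

The untreated sources together contribute 10^(79/10) = 7.943e+07, i.e. 79.00 dB(A).
To meet 84 dB(A) overall, the treated milling machine may contribute at most 10^(84/10) − 7.943e+07 = 1.718e+08, i.e. 82.35 dB(A).
Required insertion loss = 86 − 82.35 = 3.65 dB.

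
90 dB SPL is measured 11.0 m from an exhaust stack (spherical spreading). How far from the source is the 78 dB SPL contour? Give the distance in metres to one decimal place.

The 12.0 dB drop corresponds to a distance ratio of 10^(12.0/20) for a point source.
r₂ = 11.0·10^((90−78)/20) = 11.0·10^(12.0/20) = 43.79 m.

43.8 m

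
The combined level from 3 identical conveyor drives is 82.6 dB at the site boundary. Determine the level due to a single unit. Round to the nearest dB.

78 dB

Dividing the total intensity by 3 lowers the level by 10·log₁₀ 3 = 4.771 dB: L₁ = 82.6 − 4.771.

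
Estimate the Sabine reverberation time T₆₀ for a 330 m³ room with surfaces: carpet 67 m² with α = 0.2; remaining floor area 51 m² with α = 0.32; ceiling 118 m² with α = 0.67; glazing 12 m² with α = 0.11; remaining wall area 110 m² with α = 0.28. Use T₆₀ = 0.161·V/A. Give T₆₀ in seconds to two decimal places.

0.38 s

Total absorption A = 67·0.2 + 51·0.32 + 118·0.67 + 12·0.11 + 110·0.28 = 140.90 m² sabins.
T₆₀ = 0.161·V/A = 0.161·330/140.90 = 0.377 s.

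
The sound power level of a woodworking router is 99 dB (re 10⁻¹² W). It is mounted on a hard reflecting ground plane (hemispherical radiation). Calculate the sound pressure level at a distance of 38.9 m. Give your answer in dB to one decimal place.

Free-field hemispherical radiation: L_p = L_w − 10·log₁₀(2π·r²), r = 38.9 m.
2π·r² = 9508 m², 10·log₁₀ of that is 39.781 dB.
L_p = 99 − 39.781 = 59.22 dB.

59.2 dB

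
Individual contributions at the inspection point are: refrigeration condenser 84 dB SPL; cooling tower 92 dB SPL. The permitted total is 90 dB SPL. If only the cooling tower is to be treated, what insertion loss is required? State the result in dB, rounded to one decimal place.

3.3 dB

Fixed contribution from the other source: Σ 10^(L/10) = 10^(84/10) = 2.512e+08 (84.00 dB SPL).
The limit corresponds to 10^(90/10) = 1.000e+09; subtracting the fixed part leaves 7.488e+08 for the cooling tower, i.e. 88.74 dB SPL.
So the cooling tower must be reduced from 92 to 88.74 dB SPL: IL = 3.26 dB.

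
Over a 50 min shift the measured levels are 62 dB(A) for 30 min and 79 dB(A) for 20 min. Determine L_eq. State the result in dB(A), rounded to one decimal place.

75.1 dB(A)

Weight each interval's intensity by its duration and average over T = 50 min:
Σ tᵢ·10^(Lᵢ/10) = 30·10^(62/10) + 20·10^(79/10) = 1.636e+09.
L_eq = 10·log₁₀(1.636e+09/50) = 75.15 dB(A).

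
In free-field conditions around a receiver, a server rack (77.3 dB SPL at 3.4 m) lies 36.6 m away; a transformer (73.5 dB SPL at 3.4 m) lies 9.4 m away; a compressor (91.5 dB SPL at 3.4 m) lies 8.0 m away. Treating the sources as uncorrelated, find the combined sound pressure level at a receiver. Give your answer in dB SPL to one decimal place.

84.1 dB SPL

First find each source's level at the receiver (point-source: −20·log₁₀(r/r_ref)), then combine on an intensity basis.
server rack: 77.3 − 20·log₁₀(36.6/3.4) = 77.3 − 20.64 = 56.66 dB SPL.
transformer: 73.5 − 20·log₁₀(9.4/3.4) = 73.5 − 8.83 = 64.67 dB SPL.
compressor: 91.5 − 20·log₁₀(8.0/3.4) = 91.5 − 7.43 = 84.07 dB SPL.
Σ 10^(L/10) = 2.585e+08 → L_total = 10·log₁₀(2.585e+08) = 84.13 dB SPL.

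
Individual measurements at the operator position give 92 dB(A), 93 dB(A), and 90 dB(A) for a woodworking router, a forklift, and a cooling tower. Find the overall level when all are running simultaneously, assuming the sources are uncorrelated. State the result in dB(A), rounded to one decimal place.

Incoherent sources combine by intensity addition: L_total = 10·log₁₀(Σ 10^(L_i/10)).
Σ 10^(L/10) = 10^(92/10) + 10^(93/10) + 10^(90/10) = 4.580e+09.
L_total = 10·log₁₀(4.580e+09) = 96.61 dB(A).

96.6 dB(A)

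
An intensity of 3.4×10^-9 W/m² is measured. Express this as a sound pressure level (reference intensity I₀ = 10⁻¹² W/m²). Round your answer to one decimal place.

35.3 dB

I/I₀ = 3.4×10^-9/10⁻¹² = 3.4×10^3, and L = 10·log₁₀(I/I₀).
L = 10·(0.5315 + 3) = 35.31 dB.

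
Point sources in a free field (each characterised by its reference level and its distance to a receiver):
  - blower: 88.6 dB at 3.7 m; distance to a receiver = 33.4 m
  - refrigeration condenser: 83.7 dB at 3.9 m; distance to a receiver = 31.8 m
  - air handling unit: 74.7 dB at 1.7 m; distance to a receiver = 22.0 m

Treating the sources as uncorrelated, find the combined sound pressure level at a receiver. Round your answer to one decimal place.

Propagate each source to the receiver with L = L_ref − 20·log₁₀(r/r_ref), then add intensities.
blower: 88.6 − 20·log₁₀(33.4/3.7) = 88.6 − 19.11 = 69.49 dB.
refrigeration condenser: 83.7 − 20·log₁₀(31.8/3.9) = 83.7 − 18.23 = 65.47 dB.
air handling unit: 74.7 − 20·log₁₀(22.0/1.7) = 74.7 − 22.24 = 52.46 dB.
Σ 10^(L/10) = 1.259e+07 → L_total = 10·log₁₀(1.259e+07) = 71.00 dB.

71.0 dB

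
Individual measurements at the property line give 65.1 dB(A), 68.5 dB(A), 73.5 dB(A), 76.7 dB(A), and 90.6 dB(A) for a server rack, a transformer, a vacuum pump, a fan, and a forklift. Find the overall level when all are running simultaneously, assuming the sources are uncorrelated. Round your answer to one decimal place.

Incoherent sources combine by intensity addition: L_total = 10·log₁₀(Σ 10^(L_i/10)).
Σ 10^(L/10) = 10^(65.1/10) + 10^(68.5/10) + 10^(73.5/10) + 10^(76.7/10) + 10^(90.6/10) = 1.228e+09.
L_total = 10·log₁₀(1.228e+09) = 90.89 dB(A).

90.9 dB(A)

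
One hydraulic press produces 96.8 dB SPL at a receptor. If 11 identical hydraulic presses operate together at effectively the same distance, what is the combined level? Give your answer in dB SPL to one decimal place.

L_total = L₁ + 10·log₁₀ N for N identical incoherent sources.
L_total = 96.8 + 10·log₁₀(11) = 96.8 + 10.414 = 107.21 dB SPL.

107.2 dB SPL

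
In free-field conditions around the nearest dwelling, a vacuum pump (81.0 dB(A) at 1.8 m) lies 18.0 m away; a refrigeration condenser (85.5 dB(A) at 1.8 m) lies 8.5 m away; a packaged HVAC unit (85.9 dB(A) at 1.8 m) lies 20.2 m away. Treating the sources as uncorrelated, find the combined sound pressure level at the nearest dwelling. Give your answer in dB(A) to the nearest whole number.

73 dB(A)

Propagate each source to the receiver with L = L_ref − 20·log₁₀(r/r_ref), then add intensities.
vacuum pump: 81.0 − 20·log₁₀(18.0/1.8) = 81.0 − 20.00 = 61.00 dB(A).
refrigeration condenser: 85.5 − 20·log₁₀(8.5/1.8) = 85.5 − 13.48 = 72.02 dB(A).
packaged HVAC unit: 85.9 − 20·log₁₀(20.2/1.8) = 85.9 − 21.00 = 64.90 dB(A).
Σ 10^(L/10) = 2.026e+07 → L_total = 10·log₁₀(2.026e+07) = 73.07 dB(A).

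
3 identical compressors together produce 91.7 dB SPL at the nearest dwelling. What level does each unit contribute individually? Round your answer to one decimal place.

For N identical incoherent sources L_total = L₁ + 10·log₁₀ N, so L₁ = 91.7 − 10·log₁₀(3) = 91.7 − 4.771.

86.9 dB SPL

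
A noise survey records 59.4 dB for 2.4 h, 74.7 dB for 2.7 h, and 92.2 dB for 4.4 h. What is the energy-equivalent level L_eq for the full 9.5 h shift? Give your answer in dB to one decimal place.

The energy average is taken in the linear domain: L_eq = 10·log₁₀[(Σ tᵢ·10^(Lᵢ/10))/T], T = 9.5 h.
Σ tᵢ·10^(Lᵢ/10) = 2.4·10^(59.4/10) + 2.7·10^(74.7/10) + 4.4·10^(92.2/10) = 7.384e+09.
L_eq = 10·log₁₀(7.384e+09/9.5) = 88.91 dB.

88.9 dB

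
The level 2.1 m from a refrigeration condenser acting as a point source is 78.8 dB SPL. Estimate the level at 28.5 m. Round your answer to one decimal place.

56.1 dB SPL

Point-source attenuation: ΔL = 20·log₁₀(r₂/r₁) = 20·log₁₀(28.5/2.1) = 22.653 dB.
L₂ = 78.8 − 20·log₁₀(28.5/2.1) = 78.8 − 22.653 = 56.15 dB SPL.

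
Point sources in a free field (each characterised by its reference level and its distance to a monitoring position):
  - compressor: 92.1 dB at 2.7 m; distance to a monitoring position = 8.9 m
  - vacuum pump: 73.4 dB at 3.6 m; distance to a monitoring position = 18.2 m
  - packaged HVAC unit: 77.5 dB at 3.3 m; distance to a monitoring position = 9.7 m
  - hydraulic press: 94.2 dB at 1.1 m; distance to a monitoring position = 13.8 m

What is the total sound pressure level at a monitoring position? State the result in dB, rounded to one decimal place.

Apply inverse-square spreading to bring every level to the receiver, then sum 10^(L/10).
compressor: 92.1 − 20·log₁₀(8.9/2.7) = 92.1 − 10.36 = 81.74 dB.
vacuum pump: 73.4 − 20·log₁₀(18.2/3.6) = 73.4 − 14.08 = 59.32 dB.
packaged HVAC unit: 77.5 − 20·log₁₀(9.7/3.3) = 77.5 − 9.37 = 68.13 dB.
hydraulic press: 94.2 − 20·log₁₀(13.8/1.1) = 94.2 − 21.97 = 72.23 dB.
Σ 10^(L/10) = 1.733e+08 → L_total = 10·log₁₀(1.733e+08) = 82.39 dB.

82.4 dB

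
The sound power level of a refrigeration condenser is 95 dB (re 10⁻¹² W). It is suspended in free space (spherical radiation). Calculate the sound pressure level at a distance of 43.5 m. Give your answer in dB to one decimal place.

Free-field spherical radiation: L_p = L_w − 10·log₁₀(4π·r²), r = 43.5 m.
4π·r² = 2.378e+04 m², 10·log₁₀ of that is 43.762 dB.
L_p = 95 − 43.762 = 51.24 dB.

51.2 dB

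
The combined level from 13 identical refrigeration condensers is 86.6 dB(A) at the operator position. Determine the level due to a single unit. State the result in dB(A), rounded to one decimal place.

75.5 dB(A)

13 equal contributions raise the level by 10·log₁₀ 13 = 11.139 dB, so each unit alone gives 86.6 − 11.139.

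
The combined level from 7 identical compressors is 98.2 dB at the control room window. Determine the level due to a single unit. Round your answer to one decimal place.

Dividing the total intensity by 7 lowers the level by 10·log₁₀ 7 = 8.451 dB: L₁ = 98.2 − 8.451.

89.7 dB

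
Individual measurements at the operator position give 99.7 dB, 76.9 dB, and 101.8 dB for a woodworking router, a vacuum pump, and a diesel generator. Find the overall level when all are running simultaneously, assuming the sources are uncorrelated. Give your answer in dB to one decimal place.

103.9 dB

For uncorrelated sources the intensities add, so convert each level to linear form, sum, and take 10·log₁₀ of the total.
Σ 10^(L/10) = 10^(99.7/10) + 10^(76.9/10) + 10^(101.8/10) = 2.452e+10.
L_total = 10·log₁₀(2.452e+10) = 103.89 dB.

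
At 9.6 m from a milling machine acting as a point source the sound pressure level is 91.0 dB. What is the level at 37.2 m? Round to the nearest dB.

For a point source, L₂ = L₁ − 20·log₁₀(r₂/r₁).
L₂ = 91.0 − 20·log₁₀(37.2/9.6) = 91.0 − 11.765 = 79.23 dB.

79 dB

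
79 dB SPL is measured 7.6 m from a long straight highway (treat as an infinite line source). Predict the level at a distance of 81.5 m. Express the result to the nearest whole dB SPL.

69 dB SPL

For a line source, L₂ = L₁ − 10·log₁₀(r₂/r₁).
L₂ = 79 − 10·log₁₀(81.5/7.6) = 79 − 10.303 = 68.70 dB SPL.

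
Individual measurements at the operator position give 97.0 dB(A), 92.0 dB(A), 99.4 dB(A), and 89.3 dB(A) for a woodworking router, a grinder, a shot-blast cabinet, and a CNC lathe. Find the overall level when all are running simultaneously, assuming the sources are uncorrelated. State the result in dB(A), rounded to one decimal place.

For uncorrelated sources the intensities add, so convert each level to linear form, sum, and take 10·log₁₀ of the total.
Σ 10^(L/10) = 10^(97.0/10) + 10^(92.0/10) + 10^(99.4/10) + 10^(89.3/10) = 1.616e+10.
L_total = 10·log₁₀(1.616e+10) = 102.08 dB(A).

102.1 dB(A)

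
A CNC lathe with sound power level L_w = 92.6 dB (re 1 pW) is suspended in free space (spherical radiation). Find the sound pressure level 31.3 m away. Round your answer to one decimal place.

51.7 dB

L_p = L_w − 10·log₁₀(4π·r²) with r = 31.3 m.
4π·r² = 1.231e+04 m², 10·log₁₀ of that is 40.903 dB.
L_p = 92.6 − 40.903 = 51.70 dB.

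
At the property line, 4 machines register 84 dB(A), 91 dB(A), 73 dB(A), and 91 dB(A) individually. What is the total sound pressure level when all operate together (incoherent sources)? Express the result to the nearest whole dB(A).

Incoherent sources combine by intensity addition: L_total = 10·log₁₀(Σ 10^(L_i/10)).
Σ 10^(L/10) = 10^(84/10) + 10^(91/10) + 10^(73/10) + 10^(91/10) = 2.789e+09.
L_total = 10·log₁₀(2.789e+09) = 94.45 dB(A).

94 dB(A)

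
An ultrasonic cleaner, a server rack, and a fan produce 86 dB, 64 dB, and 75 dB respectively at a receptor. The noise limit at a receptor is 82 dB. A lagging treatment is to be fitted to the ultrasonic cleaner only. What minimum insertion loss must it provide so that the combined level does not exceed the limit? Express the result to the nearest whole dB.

5 dB

The untreated sources together contribute 10^(64/10) + 10^(75/10) = 3.413e+07, i.e. 75.33 dB.
To meet 82 dB overall, the treated ultrasonic cleaner may contribute at most 10^(82/10) − 3.413e+07 = 1.244e+08, i.e. 80.95 dB.
Required insertion loss = 86 − 80.95 = 5.05 dB.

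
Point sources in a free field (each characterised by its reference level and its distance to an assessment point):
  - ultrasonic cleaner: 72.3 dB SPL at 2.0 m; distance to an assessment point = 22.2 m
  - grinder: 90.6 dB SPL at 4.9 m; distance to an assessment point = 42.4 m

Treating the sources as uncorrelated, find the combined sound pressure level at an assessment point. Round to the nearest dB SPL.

72 dB SPL

First find each source's level at the receiver (point-source: −20·log₁₀(r/r_ref)), then combine on an intensity basis.
ultrasonic cleaner: 72.3 − 20·log₁₀(22.2/2.0) = 72.3 − 20.91 = 51.39 dB SPL.
grinder: 90.6 − 20·log₁₀(42.4/4.9) = 90.6 − 18.74 = 71.86 dB SPL.
Σ 10^(L/10) = 1.547e+07 → L_total = 10·log₁₀(1.547e+07) = 71.90 dB SPL.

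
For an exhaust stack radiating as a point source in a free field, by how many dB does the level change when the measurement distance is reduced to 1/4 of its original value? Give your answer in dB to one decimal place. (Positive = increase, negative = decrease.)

+12.0 dB

Point-source spreading: ΔL = −20·log₁₀(r₂/r₁).
ΔL = −20·log₁₀(0.25) = +12.04 dB.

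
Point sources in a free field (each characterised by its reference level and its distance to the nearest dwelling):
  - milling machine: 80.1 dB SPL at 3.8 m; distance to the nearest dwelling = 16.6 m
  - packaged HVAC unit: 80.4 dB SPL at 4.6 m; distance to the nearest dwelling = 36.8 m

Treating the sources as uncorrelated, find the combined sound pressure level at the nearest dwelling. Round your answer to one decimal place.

First find each source's level at the receiver (point-source: −20·log₁₀(r/r_ref)), then combine on an intensity basis.
milling machine: 80.1 − 20·log₁₀(16.6/3.8) = 80.1 − 12.81 = 67.29 dB SPL.
packaged HVAC unit: 80.4 − 20·log₁₀(36.8/4.6) = 80.4 − 18.06 = 62.34 dB SPL.
Σ 10^(L/10) = 7.076e+06 → L_total = 10·log₁₀(7.076e+06) = 68.50 dB SPL.

68.5 dB SPL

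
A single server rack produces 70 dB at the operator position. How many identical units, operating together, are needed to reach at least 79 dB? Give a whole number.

N identical sources give L₁ + 10·log₁₀ N, so require 10·log₁₀ N ≥ 79 − 70 = 9.0 dB.
N ≥ 10^(9.0/10) = 7.943, so N = 8.

8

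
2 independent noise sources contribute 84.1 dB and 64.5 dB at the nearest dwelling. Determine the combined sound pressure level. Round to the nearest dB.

For uncorrelated sources the intensities add, so convert each level to linear form, sum, and take 10·log₁₀ of the total.
Σ 10^(L/10) = 10^(84.1/10) + 10^(64.5/10) = 2.599e+08.
L_total = 10·log₁₀(2.599e+08) = 84.15 dB.

84 dB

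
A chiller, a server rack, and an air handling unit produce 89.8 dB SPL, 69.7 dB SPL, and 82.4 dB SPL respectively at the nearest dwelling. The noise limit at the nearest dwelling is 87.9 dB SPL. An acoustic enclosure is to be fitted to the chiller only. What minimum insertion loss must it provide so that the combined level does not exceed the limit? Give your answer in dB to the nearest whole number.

The untreated sources together contribute 10^(69.7/10) + 10^(82.4/10) = 1.831e+08, i.e. 82.63 dB SPL.
To meet 87.9 dB SPL overall, the treated chiller may contribute at most 10^(87.9/10) − 1.831e+08 = 4.335e+08, i.e. 86.37 dB SPL.
Required insertion loss = 89.8 − 86.37 = 3.43 dB.

3 dB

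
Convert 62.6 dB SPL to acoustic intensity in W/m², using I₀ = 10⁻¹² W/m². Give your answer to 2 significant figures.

1.8e-06 W/m²

L = 10·log₁₀(I/I₀) ⇒ I = I₀·10^(L/10) = 10⁻¹² × 10^6.26.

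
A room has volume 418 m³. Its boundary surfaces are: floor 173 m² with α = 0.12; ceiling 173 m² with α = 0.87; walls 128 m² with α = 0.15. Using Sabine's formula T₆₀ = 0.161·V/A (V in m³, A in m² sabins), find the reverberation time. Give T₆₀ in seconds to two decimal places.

0.35 s

Total absorption A = 173·0.12 + 173·0.87 + 128·0.15 = 190.47 m² sabins.
T₆₀ = 0.161 × 418 / 190.47 = 0.353 s.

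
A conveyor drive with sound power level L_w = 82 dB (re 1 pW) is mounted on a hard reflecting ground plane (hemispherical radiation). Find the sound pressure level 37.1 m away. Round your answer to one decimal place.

42.6 dB

The power spreads over a hemisphere of area 2π·r², so L_p = L_w − 10·log₁₀(2π·r²).
2π·r² = 8648 m², 10·log₁₀ of that is 39.369 dB.
L_p = 82 − 39.369 = 42.63 dB.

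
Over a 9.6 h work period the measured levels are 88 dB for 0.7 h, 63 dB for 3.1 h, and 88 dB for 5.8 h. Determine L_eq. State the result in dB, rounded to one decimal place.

The energy average is taken in the linear domain: L_eq = 10·log₁₀[(Σ tᵢ·10^(Lᵢ/10))/T], T = 9.6 h.
Σ tᵢ·10^(Lᵢ/10) = 0.7·10^(88/10) + 3.1·10^(63/10) + 5.8·10^(88/10) = 4.107e+09.
L_eq = 10·log₁₀(4.107e+09/9.6) = 86.31 dB.

86.3 dB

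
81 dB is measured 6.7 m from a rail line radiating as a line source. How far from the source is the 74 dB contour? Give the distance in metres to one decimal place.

For a line source L₁ − L₂ = 10·log₁₀(r₂/r₁), so r₂ = r₁·10^((L₁−L₂)/10).
r₂ = 6.7·10^((81−74)/10) = 6.7·10^(7.0/10) = 33.58 m.

33.6 m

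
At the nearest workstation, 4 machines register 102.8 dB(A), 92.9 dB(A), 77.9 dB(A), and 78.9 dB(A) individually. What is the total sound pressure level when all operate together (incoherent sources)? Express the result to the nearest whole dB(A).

103 dB(A)

Incoherent sources combine by intensity addition: L_total = 10·log₁₀(Σ 10^(L_i/10)).
Σ 10^(L/10) = 10^(102.8/10) + 10^(92.9/10) + 10^(77.9/10) + 10^(78.9/10) = 2.114e+10.
L_total = 10·log₁₀(2.114e+10) = 103.25 dB(A).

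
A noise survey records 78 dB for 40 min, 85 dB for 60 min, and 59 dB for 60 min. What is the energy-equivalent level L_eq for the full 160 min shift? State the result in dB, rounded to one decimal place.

The energy average is taken in the linear domain: L_eq = 10·log₁₀[(Σ tᵢ·10^(Lᵢ/10))/T], T = 160 min.
Σ tᵢ·10^(Lᵢ/10) = 40·10^(78/10) + 60·10^(85/10) + 60·10^(59/10) = 2.155e+10.
L_eq = 10·log₁₀(2.155e+10/160) = 81.29 dB.

81.3 dB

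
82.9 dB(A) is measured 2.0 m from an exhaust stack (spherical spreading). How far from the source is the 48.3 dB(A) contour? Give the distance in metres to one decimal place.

107.4 m

Point-source spreading drops the level by 20·log₁₀(r₂/r₁); inverting, r₂/r₁ = 10^(ΔL/20).
r₂ = 2.0·10^((82.9−48.3)/20) = 2.0·10^(34.6/20) = 107.41 m.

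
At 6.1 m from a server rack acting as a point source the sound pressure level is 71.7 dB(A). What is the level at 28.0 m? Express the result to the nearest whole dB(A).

Point-source attenuation: ΔL = 20·log₁₀(r₂/r₁) = 20·log₁₀(28.0/6.1) = 13.237 dB.
L₂ = 71.7 − 20·log₁₀(28.0/6.1) = 71.7 − 13.237 = 58.46 dB(A).

58 dB(A)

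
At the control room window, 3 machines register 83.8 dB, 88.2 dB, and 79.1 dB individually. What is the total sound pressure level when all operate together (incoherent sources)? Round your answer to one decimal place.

For uncorrelated sources the intensities add, so convert each level to linear form, sum, and take 10·log₁₀ of the total.
Σ 10^(L/10) = 10^(83.8/10) + 10^(88.2/10) + 10^(79.1/10) = 9.819e+08.
L_total = 10·log₁₀(9.819e+08) = 89.92 dB.

89.9 dB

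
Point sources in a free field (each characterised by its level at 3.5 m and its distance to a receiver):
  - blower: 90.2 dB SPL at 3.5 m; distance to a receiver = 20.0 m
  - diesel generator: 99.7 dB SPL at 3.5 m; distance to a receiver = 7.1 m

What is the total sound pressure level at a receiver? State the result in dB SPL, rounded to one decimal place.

Apply inverse-square spreading to bring every level to the receiver, then sum 10^(L/10).
blower: 90.2 − 20·log₁₀(20.0/3.5) = 90.2 − 15.14 = 75.06 dB SPL.
diesel generator: 99.7 − 20·log₁₀(7.1/3.5) = 99.7 − 6.14 = 93.56 dB SPL.
Σ 10^(L/10) = 2.300e+09 → L_total = 10·log₁₀(2.300e+09) = 93.62 dB SPL.

93.6 dB SPL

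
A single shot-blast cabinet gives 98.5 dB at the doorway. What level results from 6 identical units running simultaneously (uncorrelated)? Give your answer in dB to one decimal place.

L_total = L₁ + 10·log₁₀ N for N identical incoherent sources.
L_total = 98.5 + 10·log₁₀(6) = 98.5 + 7.782 = 106.28 dB.

106.3 dB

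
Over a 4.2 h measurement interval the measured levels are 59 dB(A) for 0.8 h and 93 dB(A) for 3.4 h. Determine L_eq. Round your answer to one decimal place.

L_eq = 10·log₁₀[(1/T)·Σ tᵢ·10^(Lᵢ/10)] with T = 4.2 h.
Σ tᵢ·10^(Lᵢ/10) = 0.8·10^(59/10) + 3.4·10^(93/10) = 6.785e+09.
L_eq = 10·log₁₀(6.785e+09/4.2) = 92.08 dB(A).

92.1 dB(A)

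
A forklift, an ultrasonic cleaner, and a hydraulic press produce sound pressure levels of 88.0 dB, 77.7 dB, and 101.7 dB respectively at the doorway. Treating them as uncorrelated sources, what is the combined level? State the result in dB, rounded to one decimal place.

Incoherent sources combine by intensity addition: L_total = 10·log₁₀(Σ 10^(L_i/10)).
Σ 10^(L/10) = 10^(88.0/10) + 10^(77.7/10) + 10^(101.7/10) = 1.548e+10.
L_total = 10·log₁₀(1.548e+10) = 101.90 dB.

101.9 dB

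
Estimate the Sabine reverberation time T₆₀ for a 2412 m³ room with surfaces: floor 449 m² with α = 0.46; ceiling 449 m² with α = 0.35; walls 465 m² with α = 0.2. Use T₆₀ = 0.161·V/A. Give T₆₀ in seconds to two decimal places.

0.85 s

Total absorption A = 449·0.46 + 449·0.35 + 465·0.2 = 456.69 m² sabins.
T₆₀ = 0.161 × 2412 / 456.69 = 0.850 s.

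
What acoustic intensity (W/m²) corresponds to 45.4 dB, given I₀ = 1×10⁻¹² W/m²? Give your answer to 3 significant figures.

I = I₀·10^(L/10) = 10⁻¹² × 10^(45.4/10) = 10^(-7.460).

3.47e-08 W/m²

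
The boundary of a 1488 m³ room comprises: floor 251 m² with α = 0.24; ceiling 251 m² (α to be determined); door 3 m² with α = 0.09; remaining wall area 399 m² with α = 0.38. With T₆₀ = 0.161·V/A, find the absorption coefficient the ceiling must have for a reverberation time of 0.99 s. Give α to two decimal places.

A = 0.161·V/T₆₀ = 0.161·1488/0.99 = 241.99 m² sabins.
Absorption from the other surfaces = 251·0.24 + 3·0.09 + 399·0.38 = 212.13 m², so the ceiling must supply 29.86 m² over 251 m².
α = 29.86/251 = 0.119.

0.12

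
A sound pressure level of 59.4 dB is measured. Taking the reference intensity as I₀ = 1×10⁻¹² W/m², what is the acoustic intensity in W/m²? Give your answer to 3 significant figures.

I = I₀·10^(L/10) = 10⁻¹² × 10^(59.4/10) = 10^(-6.060).

8.71e-07 W/m²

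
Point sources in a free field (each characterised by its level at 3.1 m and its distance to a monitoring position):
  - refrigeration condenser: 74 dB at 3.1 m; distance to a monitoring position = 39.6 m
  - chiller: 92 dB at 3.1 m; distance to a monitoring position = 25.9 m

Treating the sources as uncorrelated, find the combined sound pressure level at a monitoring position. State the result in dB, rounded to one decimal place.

73.6 dB

First find each source's level at the receiver (point-source: −20·log₁₀(r/r_ref)), then combine on an intensity basis.
refrigeration condenser: 74 − 20·log₁₀(39.6/3.1) = 74 − 22.13 = 51.87 dB.
chiller: 92 − 20·log₁₀(25.9/3.1) = 92 − 18.44 = 73.56 dB.
Σ 10^(L/10) = 2.286e+07 → L_total = 10·log₁₀(2.286e+07) = 73.59 dB.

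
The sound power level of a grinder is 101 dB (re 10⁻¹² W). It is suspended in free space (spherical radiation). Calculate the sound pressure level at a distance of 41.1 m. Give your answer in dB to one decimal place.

57.7 dB

Free-field spherical radiation: L_p = L_w − 10·log₁₀(4π·r²), r = 41.1 m.
4π·r² = 2.123e+04 m², 10·log₁₀ of that is 43.269 dB.
L_p = 101 − 43.269 = 57.73 dB.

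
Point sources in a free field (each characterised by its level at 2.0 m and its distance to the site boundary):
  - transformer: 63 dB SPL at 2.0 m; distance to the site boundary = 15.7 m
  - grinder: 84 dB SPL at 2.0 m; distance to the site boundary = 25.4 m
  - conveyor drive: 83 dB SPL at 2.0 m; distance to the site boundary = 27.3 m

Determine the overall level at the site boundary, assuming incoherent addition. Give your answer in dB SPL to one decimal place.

64.2 dB SPL

First find each source's level at the receiver (point-source: −20·log₁₀(r/r_ref)), then combine on an intensity basis.
transformer: 63 − 20·log₁₀(15.7/2.0) = 63 − 17.90 = 45.10 dB SPL.
grinder: 84 − 20·log₁₀(25.4/2.0) = 84 − 22.08 = 61.92 dB SPL.
conveyor drive: 83 − 20·log₁₀(27.3/2.0) = 83 − 22.70 = 60.30 dB SPL.
Σ 10^(L/10) = 2.661e+06 → L_total = 10·log₁₀(2.661e+06) = 64.25 dB SPL.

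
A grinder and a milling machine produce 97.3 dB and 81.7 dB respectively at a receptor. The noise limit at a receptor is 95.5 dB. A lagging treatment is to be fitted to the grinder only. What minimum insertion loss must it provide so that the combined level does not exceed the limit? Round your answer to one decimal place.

The untreated sources together contribute 10^(81.7/10) = 1.479e+08, i.e. 81.70 dB.
To meet 95.5 dB overall, the treated grinder may contribute at most 10^(95.5/10) − 1.479e+08 = 3.400e+09, i.e. 95.32 dB.
So the grinder must be reduced from 97.3 to 95.32 dB: IL = 1.98 dB.

2.0 dB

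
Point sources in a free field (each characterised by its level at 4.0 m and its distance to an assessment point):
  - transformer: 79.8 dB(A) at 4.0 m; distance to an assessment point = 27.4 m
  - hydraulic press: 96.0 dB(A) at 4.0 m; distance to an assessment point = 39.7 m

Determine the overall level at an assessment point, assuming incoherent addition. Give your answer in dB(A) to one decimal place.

First find each source's level at the receiver (point-source: −20·log₁₀(r/r_ref)), then combine on an intensity basis.
transformer: 79.8 − 20·log₁₀(27.4/4.0) = 79.8 − 16.71 = 63.09 dB(A).
hydraulic press: 96.0 − 20·log₁₀(39.7/4.0) = 96.0 − 19.93 = 76.07 dB(A).
Σ 10^(L/10) = 4.245e+07 → L_total = 10·log₁₀(4.245e+07) = 76.28 dB(A).

76.3 dB(A)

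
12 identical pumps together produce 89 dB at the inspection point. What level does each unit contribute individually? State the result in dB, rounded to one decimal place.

78.2 dB

Dividing the total intensity by 12 lowers the level by 10·log₁₀ 12 = 10.792 dB: L₁ = 89 − 10.792.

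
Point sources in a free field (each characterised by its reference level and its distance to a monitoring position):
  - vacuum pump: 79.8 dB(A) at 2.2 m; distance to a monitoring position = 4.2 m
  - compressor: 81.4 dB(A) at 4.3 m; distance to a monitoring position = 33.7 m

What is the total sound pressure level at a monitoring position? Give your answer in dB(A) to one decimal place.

74.5 dB(A)

Propagate each source to the receiver with L = L_ref − 20·log₁₀(r/r_ref), then add intensities.
vacuum pump: 79.8 − 20·log₁₀(4.2/2.2) = 79.8 − 5.62 = 74.18 dB(A).
compressor: 81.4 − 20·log₁₀(33.7/4.3) = 81.4 − 17.88 = 63.52 dB(A).
Σ 10^(L/10) = 2.845e+07 → L_total = 10·log₁₀(2.845e+07) = 74.54 dB(A).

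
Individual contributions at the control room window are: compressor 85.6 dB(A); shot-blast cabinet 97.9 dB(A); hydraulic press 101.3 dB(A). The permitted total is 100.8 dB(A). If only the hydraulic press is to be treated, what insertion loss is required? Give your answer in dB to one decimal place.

Everything except the hydraulic press sums to 10^(85.6/10) + 10^(97.9/10) = 6.529e+09 in linear terms, 98.15 dB(A).
The limit corresponds to 10^(100.8/10) = 1.202e+10; subtracting the fixed part leaves 5.494e+09 for the hydraulic press, i.e. 97.40 dB(A).
So the hydraulic press must be reduced from 101.3 to 97.40 dB(A): IL = 3.90 dB.

3.9 dB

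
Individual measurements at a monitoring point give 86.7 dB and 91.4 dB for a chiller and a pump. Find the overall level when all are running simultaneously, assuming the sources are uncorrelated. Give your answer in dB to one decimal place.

For uncorrelated sources the intensities add, so convert each level to linear form, sum, and take 10·log₁₀ of the total.
Σ 10^(L/10) = 10^(86.7/10) + 10^(91.4/10) = 1.848e+09.
L_total = 10·log₁₀(1.848e+09) = 92.67 dB.

92.7 dB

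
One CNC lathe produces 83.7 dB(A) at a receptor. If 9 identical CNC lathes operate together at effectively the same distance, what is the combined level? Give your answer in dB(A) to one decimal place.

93.2 dB(A)

With 9 equal, uncorrelated contributions the intensity is 9× that of one unit, giving a rise of 10·log₁₀ 9.
L_total = 83.7 + 10·log₁₀(9) = 83.7 + 9.542 = 93.24 dB(A).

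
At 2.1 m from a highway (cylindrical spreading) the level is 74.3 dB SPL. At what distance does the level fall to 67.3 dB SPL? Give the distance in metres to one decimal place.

10.5 m

For a line source L₁ − L₂ = 10·log₁₀(r₂/r₁), so r₂ = r₁·10^((L₁−L₂)/10).
r₂ = 2.1·10^((74.3−67.3)/10) = 2.1·10^(7.0/10) = 10.52 m.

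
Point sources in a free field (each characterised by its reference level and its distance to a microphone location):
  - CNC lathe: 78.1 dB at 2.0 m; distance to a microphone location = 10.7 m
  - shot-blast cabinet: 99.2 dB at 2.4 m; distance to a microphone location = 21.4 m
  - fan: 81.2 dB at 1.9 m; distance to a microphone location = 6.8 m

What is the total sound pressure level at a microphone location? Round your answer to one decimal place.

Apply inverse-square spreading to bring every level to the receiver, then sum 10^(L/10).
CNC lathe: 78.1 − 20·log₁₀(10.7/2.0) = 78.1 − 14.57 = 63.53 dB.
shot-blast cabinet: 99.2 − 20·log₁₀(21.4/2.4) = 99.2 − 19.00 = 80.20 dB.
fan: 81.2 − 20·log₁₀(6.8/1.9) = 81.2 − 11.08 = 70.12 dB.
Σ 10^(L/10) = 1.172e+08 → L_total = 10·log₁₀(1.172e+08) = 80.69 dB.

80.7 dB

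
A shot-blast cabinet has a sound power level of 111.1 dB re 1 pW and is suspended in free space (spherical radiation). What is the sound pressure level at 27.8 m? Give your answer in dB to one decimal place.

71.2 dB

Free-field spherical radiation: L_p = L_w − 10·log₁₀(4π·r²), r = 27.8 m.
4π·r² = 9712 m², 10·log₁₀ of that is 39.873 dB.
L_p = 111.1 − 39.873 = 71.23 dB.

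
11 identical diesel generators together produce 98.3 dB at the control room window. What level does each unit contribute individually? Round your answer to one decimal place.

11 equal contributions raise the level by 10·log₁₀ 11 = 10.414 dB, so each unit alone gives 98.3 − 10.414.

87.9 dB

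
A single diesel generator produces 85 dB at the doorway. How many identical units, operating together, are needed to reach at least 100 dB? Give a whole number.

32

N identical sources give L₁ + 10·log₁₀ N, so require 10·log₁₀ N ≥ 100 − 85 = 15.0 dB.
N ≥ 10^(15.0/10) = 31.623, so N = 32.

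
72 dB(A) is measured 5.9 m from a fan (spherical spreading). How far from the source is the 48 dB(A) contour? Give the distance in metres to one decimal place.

For a point source L₁ − L₂ = 20·log₁₀(r₂/r₁), so r₂ = r₁·10^((L₁−L₂)/20).
r₂ = 5.9·10^((72−48)/20) = 5.9·10^(24.0/20) = 93.51 m.

93.5 m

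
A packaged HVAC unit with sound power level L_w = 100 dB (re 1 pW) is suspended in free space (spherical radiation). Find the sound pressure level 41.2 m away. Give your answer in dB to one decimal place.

56.7 dB

L_p = L_w − 10·log₁₀(4π·r²) with r = 41.2 m.
4π·r² = 2.133e+04 m², 10·log₁₀ of that is 43.290 dB.
L_p = 100 − 43.290 = 56.71 dB.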